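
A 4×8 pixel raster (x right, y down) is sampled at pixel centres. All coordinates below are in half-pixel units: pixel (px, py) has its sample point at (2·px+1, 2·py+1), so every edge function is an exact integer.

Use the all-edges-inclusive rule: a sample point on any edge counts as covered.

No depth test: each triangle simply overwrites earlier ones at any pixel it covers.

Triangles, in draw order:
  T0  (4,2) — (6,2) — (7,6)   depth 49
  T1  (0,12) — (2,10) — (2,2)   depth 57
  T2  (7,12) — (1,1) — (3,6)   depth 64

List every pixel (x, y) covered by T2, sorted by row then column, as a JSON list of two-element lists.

T0:
  2·area = 8
  edge (4, 2)→(6, 2): d=(2,0) inclusive
  edge (6, 2)→(7, 6): d=(1,4) inclusive
  edge (7, 6)→(4, 2): d=(-3,-4) inclusive
    (2,1)@(5, 3): e=[2,5,1] → #
    (3,1)@(7, 3): e=[2,-3,9] → ·
    (2,2)@(5, 5): e=[6,7,-5] → ·
  covered (1 px):
    · · · ·
    · · # ·
    · · · ·
    · · · ·
    · · · ·
    · · · ·
    · · · ·
    · · · ·
T1:
  2·area = 16  (B↔C swapped to make it positive)
  edge (0, 12)→(2, 2): d=(2,-10) inclusive
  edge (2, 2)→(2, 10): d=(0,8) inclusive
  edge (2, 10)→(0, 12): d=(-2,2) inclusive
    (3,2)@(7, 5): e=[56,-40,0] → ·  [on edge]
    (0,3)@(1, 7): e=[0,8,8] → #  [on edge]
    (1,3)@(3, 7): e=[20,-8,4] → ·
    (2,3)@(5, 7): e=[40,-24,0] → ·  [on edge]
    (0,4)@(1, 9): e=[4,8,4] → #
    (1,4)@(3, 9): e=[24,-8,0] → ·  [on edge]
    (0,5)@(1, 11): e=[8,8,0] → #  [on edge]
    (1,5)@(3, 11): e=[28,-8,-4] → ·
    (0,6)@(1, 13): e=[12,8,-4] → ·
  covered (3 px):
    · · · ·
    · · · ·
    · · · ·
    # · · ·
    # · · ·
    # · · ·
    · · · ·
    · · · ·
T2:
  2·area = 8  (B↔C swapped to make it positive)
  edge (7, 12)→(3, 6): d=(-4,-6) inclusive
  edge (3, 6)→(1, 1): d=(-2,-5) inclusive
  edge (1, 1)→(7, 12): d=(6,11) inclusive
    (0,0)@(1, 1): e=[8,0,0] → #  [on edge]
    (1,0)@(3, 1): e=[20,10,-22] → ·
    (0,1)@(1, 3): e=[0,-4,12] → ·  [on edge]
    (1,2)@(3, 5): e=[4,2,2] → #
    (2,2)@(5, 5): e=[16,12,-20] → ·
    (1,3)@(3, 7): e=[-4,-2,14] → ·
    (2,4)@(5, 9): e=[0,4,4] → #  [on edge]
    (3,4)@(7, 9): e=[12,14,-18] → ·
    (2,5)@(5, 11): e=[-8,0,16] → ·  [on edge]
  covered (3 px):
    # · · ·
    · · · ·
    · # · ·
    · · · ·
    · · # ·
    · · · ·
    · · · ·
    · · · ·

Final: [[0,0],[1,2],[2,4]]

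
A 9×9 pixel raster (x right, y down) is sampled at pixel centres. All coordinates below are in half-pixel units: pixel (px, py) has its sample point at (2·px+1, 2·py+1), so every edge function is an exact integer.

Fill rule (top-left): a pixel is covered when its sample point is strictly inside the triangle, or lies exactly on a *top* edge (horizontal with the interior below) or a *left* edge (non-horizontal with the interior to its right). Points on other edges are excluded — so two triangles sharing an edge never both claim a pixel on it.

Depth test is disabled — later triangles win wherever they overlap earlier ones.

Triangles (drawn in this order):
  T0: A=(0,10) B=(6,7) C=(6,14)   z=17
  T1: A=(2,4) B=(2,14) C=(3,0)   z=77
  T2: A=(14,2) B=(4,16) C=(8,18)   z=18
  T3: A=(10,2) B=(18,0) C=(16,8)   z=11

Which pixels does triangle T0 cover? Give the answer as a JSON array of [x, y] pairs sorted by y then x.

T0:
  2·area = 42
  edge (0, 10)→(6, 7): d=(6,-3) top-left  bias=+0
  edge (6, 7)→(6, 14): d=(0,7) right/bottom  bias=-1
  edge (6, 14)→(0, 10): d=(-6,-4) top-left  bias=+0
    (1,4)@(3, 9): e=[3,21,18] → █
    (2,4)@(5, 9): e=[9,7,26] → █
    (3,4)@(7, 9): e=[15,-7,34] → ·
    (1,5)@(3, 11): e=[15,21,6] → █
    (3,5)@(7, 11): e=[27,-7,22] → ·
    (1,6)@(3, 13): e=[27,21,-6] → ·
    (2,6)@(5, 13): e=[33,7,2] → █
    (3,6)@(7, 13): e=[39,-7,10] → ·
    (2,7)@(5, 15): e=[45,7,-10] → ·
  covered (5 px):
    · · · · · · · · ·
    · · · · · · · · ·
    · · · · · · · · ·
    · · · · · · · · ·
    · █ █ · · · · · ·
    · █ █ · · · · · ·
    · · █ · · · · · ·
    · · · · · · · · ·
    · · · · · · · · ·
T1:
  2·area = 10  (B↔C swapped to make it positive)
  edge (2, 4)→(3, 0): d=(1,-4) top-left  bias=+0
  edge (3, 0)→(2, 14): d=(-1,14) right/bottom  bias=-1
  edge (2, 14)→(2, 4): d=(0,-10) top-left  bias=+0
  covered (0 px):
    · · · · · · · · ·
    · · · · · · · · ·
    · · · · · · · · ·
    · · · · · · · · ·
    · · · · · · · · ·
    · · · · · · · · ·
    · · · · · · · · ·
    · · · · · · · · ·
    · · · · · · · · ·
T2:
  2·area = 76  (B↔C swapped to make it positive)
  edge (14, 2)→(8, 18): d=(-6,16) right/bottom  bias=-1
  edge (8, 18)→(4, 16): d=(-4,-2) top-left  bias=+0
  edge (4, 16)→(14, 2): d=(10,-14) top-left  bias=+0
    (5,3)@(11, 7): e=[18,50,8] → █
    (6,3)@(13, 7): e=[-14,54,36] → ·
    (4,4)@(9, 9): e=[38,38,0] → █  [on edge]
    (6,4)@(13, 9): e=[-26,46,56] → ·
    (4,5)@(9, 11): e=[26,30,20] → █
    (5,5)@(11, 11): e=[-6,34,48] → ·
    (3,6)@(7, 13): e=[46,18,12] → █
    (5,6)@(11, 13): e=[-18,26,68] → ·
    (2,7)@(5, 15): e=[66,6,4] → █
    (5,7)@(11, 15): e=[-30,18,88] → ·
    (2,8)@(5, 17): e=[54,-2,24] → ·
    (3,8)@(7, 17): e=[22,2,52] → █
  covered (10 px):
    · · · · · · · · ·
    · · · · · · · · ·
    · · · · · · · · ·
    · · · · · █ · · ·
    · · · · █ █ · · ·
    · · · · █ · · · ·
    · · · █ █ · · · ·
    · · █ █ █ · · · ·
    · · · █ · · · · ·
T3:
  2·area = 60
  edge (10, 2)→(18, 0): d=(8,-2) top-left  bias=+0
  edge (18, 0)→(16, 8): d=(-2,8) right/bottom  bias=-1
  edge (16, 8)→(10, 2): d=(-6,-6) top-left  bias=+0
    (4,0)@(9, 1): e=[-10,70,0] → ·  [on edge]
    (7,0)@(15, 1): e=[2,22,36] → █
    (8,0)@(17, 1): e=[6,6,48] → █
    (5,1)@(11, 3): e=[10,50,0] → █  [on edge]
    (6,1)@(13, 3): e=[14,34,12] → █
    (5,2)@(11, 5): e=[26,46,-12] → ·
    (6,2)@(13, 5): e=[30,30,0] → █  [on edge]
    (8,2)@(17, 5): e=[38,-2,24] → ·
    (6,3)@(13, 7): e=[46,26,-12] → ·
    (7,3)@(15, 7): e=[50,10,0] → █  [on edge]
    (8,3)@(17, 7): e=[54,-6,12] → ·
    (7,4)@(15, 9): e=[66,6,-12] → ·
    (8,4)@(17, 9): e=[70,-10,0] → ·  [on edge]
  covered (9 px):
    · · · · · · · █ █
    · · · · · █ █ █ █
    · · · · · · █ █ ·
    · · · · · · · █ ·
    · · · · · · · · ·
    · · · · · · · · ·
    · · · · · · · · ·
    · · · · · · · · ·
    · · · · · · · · ·

Final: [[1,4],[2,4],[1,5],[2,5],[2,6]]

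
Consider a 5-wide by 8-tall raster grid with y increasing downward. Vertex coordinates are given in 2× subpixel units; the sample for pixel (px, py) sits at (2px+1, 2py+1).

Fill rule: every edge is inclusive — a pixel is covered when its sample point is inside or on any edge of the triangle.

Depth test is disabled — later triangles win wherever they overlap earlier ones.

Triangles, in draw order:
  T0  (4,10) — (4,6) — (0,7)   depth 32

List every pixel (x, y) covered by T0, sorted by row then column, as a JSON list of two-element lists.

T0:
  2·area = 16  (B↔C swapped to make it positive)
  edge (4, 10)→(0, 7): d=(-4,-3) inclusive
  edge (0, 7)→(4, 6): d=(4,-1) inclusive
  edge (4, 6)→(4, 10): d=(0,4) inclusive
    (0,3)@(1, 7): e=[3,1,12] → X
    (1,3)@(3, 7): e=[9,3,4] → X
    (2,3)@(5, 7): e=[15,5,-4] → .
    (0,4)@(1, 9): e=[-5,9,12] → .
    (1,4)@(3, 9): e=[1,11,4] → X
    (2,4)@(5, 9): e=[7,13,-4] → .
    (1,5)@(3, 11): e=[-7,19,4] → .
  covered (3 px):
    . . . . .
    . . . . .
    . . . . .
    X X . . .
    . X . . .
    . . . . .
    . . . . .
    . . . . .

Result: [[0,3],[1,3],[1,4]]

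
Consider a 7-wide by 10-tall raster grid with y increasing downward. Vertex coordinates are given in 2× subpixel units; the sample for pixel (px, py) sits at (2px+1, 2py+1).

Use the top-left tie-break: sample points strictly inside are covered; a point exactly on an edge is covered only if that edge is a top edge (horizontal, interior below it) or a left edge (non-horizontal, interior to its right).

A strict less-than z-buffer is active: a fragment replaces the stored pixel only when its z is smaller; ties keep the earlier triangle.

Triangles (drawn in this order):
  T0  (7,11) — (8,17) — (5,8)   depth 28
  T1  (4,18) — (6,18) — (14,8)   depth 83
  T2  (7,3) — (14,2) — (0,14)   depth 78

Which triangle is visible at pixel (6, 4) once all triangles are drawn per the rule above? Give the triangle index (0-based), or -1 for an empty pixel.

T0:
  2·area = 9
  edge (7, 11)→(8, 17): d=(1,6) right/bottom  bias=-1
  edge (8, 17)→(5, 8): d=(-3,-9) top-left  bias=+0
  edge (5, 8)→(7, 11): d=(2,3) right/bottom  bias=-1
    (1,2)@(3, 5): e=[18,-9,0] → ·  [on edge]
    (3,5)@(7, 11): e=[0,9,0] → ·  [on edge]
    (3,6)@(7, 13): e=[2,3,4] → #
    (4,6)@(9, 13): e=[-10,21,-2] → ·
    (3,7)@(7, 15): e=[4,-3,8] → ·
    (5,8)@(11, 17): e=[-18,27,0] → ·  [on edge]
  covered (1 px):
    · · · · · · ·
    · · · · · · ·
    · · · · · · ·
    · · · · · · ·
    · · · · · · ·
    · · · · · · ·
    · · · # · · ·
    · · · · · · ·
    · · · · · · ·
    · · · · · · ·
T1:
  2·area = 20  (B↔C swapped to make it positive)
  edge (4, 18)→(14, 8): d=(10,-10) top-left  bias=+0
  edge (14, 8)→(6, 18): d=(-8,10) right/bottom  bias=-1
  edge (6, 18)→(4, 18): d=(-2,0) right/bottom  bias=-1
    (6,4)@(13, 9): e=[0,2,18] → #  [on edge]
    (5,5)@(11, 11): e=[0,6,14] → #  [on edge]
    (6,5)@(13, 11): e=[20,-14,14] → ·
    (4,6)@(9, 13): e=[0,10,10] → #  [on edge]
    (5,6)@(11, 13): e=[20,-10,10] → ·
    (3,7)@(7, 15): e=[0,14,6] → #  [on edge]
    (4,7)@(9, 15): e=[20,-6,6] → ·
    (2,8)@(5, 17): e=[0,18,2] → #  [on edge]
    (3,8)@(7, 17): e=[20,-2,2] → ·
    (1,9)@(3, 19): e=[0,22,-2] → ·  [on edge]
    (2,9)@(5, 19): e=[20,2,-2] → ·
  covered (5 px):
    · · · · · · ·
    · · · · · · ·
    · · · · · · ·
    · · · · · · ·
    · · · · · · #
    · · · · · # ·
    · · · · # · ·
    · · · # · · ·
    · · # · · · ·
    · · · · · · ·
T2:
  2·area = 70
  edge (7, 3)→(14, 2): d=(7,-1) top-left  bias=+0
  edge (14, 2)→(0, 14): d=(-14,12) right/bottom  bias=-1
  edge (0, 14)→(7, 3): d=(7,-11) top-left  bias=+0
    (3,1)@(7, 3): e=[0,70,0] → #  [on edge]
    (4,1)@(9, 3): e=[2,46,22] → #
    (5,1)@(11, 3): e=[4,22,44] → #
    (6,1)@(13, 3): e=[6,-2,66] → ·
    (3,2)@(7, 5): e=[14,42,14] → #
    (5,2)@(11, 5): e=[18,-6,58] → ·
    (2,3)@(5, 7): e=[26,38,6] → #
    (4,3)@(9, 7): e=[30,-10,50] → ·
    (2,4)@(5, 9): e=[40,10,20] → #
    (3,4)@(7, 9): e=[42,-14,42] → ·
    (1,5)@(3, 11): e=[52,6,12] → #
    (2,5)@(5, 11): e=[54,-18,34] → ·
  covered (10 px):
    · · · · · · ·
    · · · # # # ·
    · · · # # · ·
    · · # # · · ·
    · · # · · · ·
    · # · · · · ·
    # · · · · · ·
    · · · · · · ·
    · · · · · · ·
    · · · · · · ·

Z-buffer (winner per pixel, '.' = empty):
  . . . . . . .
  . . . 2 2 2 .
  . . . 2 2 . .
  . . 2 2 . . .
  . . 2 . . . 1
  . 2 . . . 1 .
  2 . . 0 1 . .
  . . . 1 . . .
  . . 1 . . . .
  . . . . . . .

Result: 1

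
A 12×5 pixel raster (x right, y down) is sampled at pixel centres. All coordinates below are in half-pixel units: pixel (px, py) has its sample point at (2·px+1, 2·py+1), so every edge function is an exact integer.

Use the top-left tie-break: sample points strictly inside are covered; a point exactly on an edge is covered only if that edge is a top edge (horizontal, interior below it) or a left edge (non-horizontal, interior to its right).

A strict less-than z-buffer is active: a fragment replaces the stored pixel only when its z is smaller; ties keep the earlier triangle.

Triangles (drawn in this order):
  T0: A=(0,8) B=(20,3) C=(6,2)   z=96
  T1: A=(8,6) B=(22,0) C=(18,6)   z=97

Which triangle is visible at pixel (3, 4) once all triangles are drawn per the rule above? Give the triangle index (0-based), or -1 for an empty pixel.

T0:
  2·area = 90  (B↔C swapped to make it positive)
  edge (0, 8)→(6, 2): d=(6,-6) top-left  bias=+0
  edge (6, 2)→(20, 3): d=(14,1) right/bottom  bias=-1
  edge (20, 3)→(0, 8): d=(-20,5) right/bottom  bias=-1
    (3,0)@(7, 1): e=[0,-15,105] → ·  [on edge]
    (2,1)@(5, 3): e=[0,15,75] → █  [on edge]
    (3,1)@(7, 3): e=[12,13,65] → █
    (4,1)@(9, 3): e=[24,11,55] → █
    (5,1)@(11, 3): e=[36,9,45] → █
    (6,1)@(13, 3): e=[48,7,35] → █
    (7,1)@(15, 3): e=[60,5,25] → █
    (8,1)@(17, 3): e=[72,3,15] → █
    (9,1)@(19, 3): e=[84,1,5] → █
    (10,1)@(21, 3): e=[96,-1,-5] → ·
    (1,2)@(3, 5): e=[0,45,45] → █  [on edge]
    (6,2)@(13, 5): e=[60,35,-5] → ·
    (0,3)@(1, 7): e=[0,75,15] → █  [on edge]
  covered (15 px):
    · · · · · · · · · · · ·
    · · █ █ █ █ █ █ █ █ · ·
    · █ █ █ █ █ · · · · · ·
    █ █ · · · · · · · · · ·
    · · · · · · · · · · · ·
T1:
  2·area = 60
  edge (8, 6)→(22, 0): d=(14,-6) top-left  bias=+0
  edge (22, 0)→(18, 6): d=(-4,6) right/bottom  bias=-1
  edge (18, 6)→(8, 6): d=(-10,0) right/bottom  bias=-1
    (10,0)@(21, 1): e=[8,2,50] → █
    (11,0)@(23, 1): e=[20,-10,50] → ·
    (7,1)@(15, 3): e=[0,30,30] → █  [on edge]
    (8,1)@(17, 3): e=[12,18,30] → █
    (9,1)@(19, 3): e=[24,6,30] → █
    (10,1)@(21, 3): e=[36,-6,30] → ·
    (5,2)@(11, 5): e=[4,46,10] → █
    (6,2)@(13, 5): e=[16,34,10] → █
    (9,2)@(19, 5): e=[52,-2,10] → ·
    (5,3)@(11, 7): e=[32,38,-10] → ·
    (6,3)@(13, 7): e=[44,26,-10] → ·
    (7,3)@(15, 7): e=[56,14,-10] → ·
    (0,4)@(1, 9): e=[0,90,-30] → ·  [on edge]
  covered (8 px):
    · · · · · · · · · · █ ·
    · · · · · · · █ █ █ · ·
    · · · · · █ █ █ █ · · ·
    · · · · · · · · · · · ·
    · · · · · · · · · · · ·

Z-buffer (winner per pixel, '.' = empty):
  . . . . . . . . . . 1 .
  . . 0 0 0 0 0 0 0 0 . .
  . 0 0 0 0 0 1 1 1 . . .
  0 0 . . . . . . . . . .
  . . . . . . . . . . . .

Answer: -1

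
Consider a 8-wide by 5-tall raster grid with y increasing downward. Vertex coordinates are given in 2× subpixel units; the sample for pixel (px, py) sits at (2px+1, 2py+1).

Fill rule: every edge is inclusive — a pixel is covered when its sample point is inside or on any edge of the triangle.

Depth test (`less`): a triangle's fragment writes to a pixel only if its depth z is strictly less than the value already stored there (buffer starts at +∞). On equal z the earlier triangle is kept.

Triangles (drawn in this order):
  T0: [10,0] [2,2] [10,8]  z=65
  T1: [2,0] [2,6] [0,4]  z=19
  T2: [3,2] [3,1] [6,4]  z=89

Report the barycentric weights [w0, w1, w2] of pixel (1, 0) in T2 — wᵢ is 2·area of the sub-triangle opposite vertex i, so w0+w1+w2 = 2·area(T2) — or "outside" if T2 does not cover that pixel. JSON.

T0:
  2·area = 64  (B↔C swapped to make it positive)
  edge (10, 0)→(10, 8): d=(0,8) inclusive
  edge (10, 8)→(2, 2): d=(-8,-6) inclusive
  edge (2, 2)→(10, 0): d=(8,-2) inclusive
    (3,0)@(7, 1): e=[24,38,2] → X
    (4,0)@(9, 1): e=[8,50,6] → X
    (5,0)@(11, 1): e=[-8,62,10] → .
    (2,1)@(5, 3): e=[40,10,14] → X
    (5,1)@(11, 3): e=[-8,46,26] → .
    (2,2)@(5, 5): e=[40,-6,30] → .
    (3,2)@(7, 5): e=[24,6,34] → X
    (5,2)@(11, 5): e=[-8,30,42] → .
    (3,3)@(7, 7): e=[24,-10,50] → .
    (4,3)@(9, 7): e=[8,2,54] → X
    (5,3)@(11, 7): e=[-8,14,58] → .
    (4,4)@(9, 9): e=[8,-14,70] → .
  covered (8 px):
    . . . X X . . .
    . . X X X . . .
    . . . X X . . .
    . . . . X . . .
    . . . . . . . .
T1:
  2·area = 12
  edge (2, 0)→(2, 6): d=(0,6) inclusive
  edge (2, 6)→(0, 4): d=(-2,-2) inclusive
  edge (0, 4)→(2, 0): d=(2,-4) inclusive
    (0,1)@(1, 3): e=[6,4,2] → X
    (1,1)@(3, 3): e=[-6,8,10] → .
    (0,2)@(1, 5): e=[6,0,6] → X  [on edge]
    (1,2)@(3, 5): e=[-6,4,14] → .
    (0,3)@(1, 7): e=[6,-4,10] → .
    (1,3)@(3, 7): e=[-6,0,18] → .  [on edge]
    (2,4)@(5, 9): e=[-18,0,30] → .  [on edge]
  covered (2 px):
    . . . . . . . .
    X . . . . . . .
    X . . . . . . .
    . . . . . . . .
    . . . . . . . .
T2:
  2·area = 3
  edge (3, 2)→(3, 1): d=(0,-1) inclusive
  edge (3, 1)→(6, 4): d=(3,3) inclusive
  edge (6, 4)→(3, 2): d=(-3,-2) inclusive
    (1,0)@(3, 1): e=[0,0,3] → X  [on edge]
    (2,0)@(5, 1): e=[2,-6,7] → .
    (1,1)@(3, 3): e=[0,6,-3] → .  [on edge]
    (2,1)@(5, 3): e=[2,0,1] → X  [on edge]
    (3,1)@(7, 3): e=[4,-6,5] → .
    (1,2)@(3, 5): e=[0,12,-9] → .  [on edge]
    (2,2)@(5, 5): e=[2,6,-5] → .
    (3,2)@(7, 5): e=[4,0,-1] → .  [on edge]
    (1,3)@(3, 7): e=[0,18,-15] → .  [on edge]
    (4,3)@(9, 7): e=[6,0,-3] → .  [on edge]
    (1,4)@(3, 9): e=[0,24,-21] → .  [on edge]
    (5,4)@(11, 9): e=[8,0,-5] → .  [on edge]
  covered (2 px):
    . X . . . . . .
    . . X . . . . .
    . . . . . . . .
    . . . . . . . .
    . . . . . . . .

Result: [0,3,0]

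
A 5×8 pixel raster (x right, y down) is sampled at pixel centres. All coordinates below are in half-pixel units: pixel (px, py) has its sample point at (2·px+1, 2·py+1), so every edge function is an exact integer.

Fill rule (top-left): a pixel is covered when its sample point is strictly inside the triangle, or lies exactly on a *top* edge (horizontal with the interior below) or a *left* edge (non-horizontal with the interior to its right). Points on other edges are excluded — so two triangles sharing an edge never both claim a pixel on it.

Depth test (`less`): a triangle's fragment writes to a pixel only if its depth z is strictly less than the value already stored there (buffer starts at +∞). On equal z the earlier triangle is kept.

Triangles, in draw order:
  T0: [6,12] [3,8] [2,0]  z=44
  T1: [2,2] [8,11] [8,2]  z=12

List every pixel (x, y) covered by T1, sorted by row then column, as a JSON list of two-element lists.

T0:
  2·area = 20
  edge (6, 12)→(3, 8): d=(-3,-4) top-left  bias=+0
  edge (3, 8)→(2, 0): d=(-1,-8) top-left  bias=+0
  edge (2, 0)→(6, 12): d=(4,12) right/bottom  bias=-1
    (1,1)@(3, 3): e=[15,5,0] → ·  [on edge]
    (1,2)@(3, 5): e=[9,3,8] → █
    (2,2)@(5, 5): e=[17,19,-16] → ·
    (1,3)@(3, 7): e=[3,1,16] → █
    (2,3)@(5, 7): e=[11,17,-8] → ·
    (1,4)@(3, 9): e=[-3,-1,24] → ·
    (2,4)@(5, 9): e=[5,15,0] → ·  [on edge]
    (3,7)@(7, 15): e=[-5,25,0] → ·  [on edge]
  covered (2 px):
    · · · · ·
    · · · · ·
    · █ · · ·
    · █ · · ·
    · · · · ·
    · · · · ·
    · · · · ·
    · · · · ·
T1:
  2·area = 54  (B↔C swapped to make it positive)
  edge (2, 2)→(8, 2): d=(6,0) top-left  bias=+0
  edge (8, 2)→(8, 11): d=(0,9) right/bottom  bias=-1
  edge (8, 11)→(2, 2): d=(-6,-9) top-left  bias=+0
    (1,1)@(3, 3): e=[6,45,3] → █
    (2,1)@(5, 3): e=[6,27,21] → █
    (3,1)@(7, 3): e=[6,9,39] → █
    (4,1)@(9, 3): e=[6,-9,57] → ·
    (1,2)@(3, 5): e=[18,45,-9] → ·
    (2,2)@(5, 5): e=[18,27,9] → █
    (4,2)@(9, 5): e=[18,-9,45] → ·
    (2,3)@(5, 7): e=[30,27,-3] → ·
    (3,3)@(7, 7): e=[30,9,15] → █
    (4,3)@(9, 7): e=[30,-9,33] → ·
    (3,4)@(7, 9): e=[42,9,3] → █
    (4,4)@(9, 9): e=[42,-9,21] → ·
  covered (7 px):
    · · · · ·
    · █ █ █ ·
    · · █ █ ·
    · · · █ ·
    · · · █ ·
    · · · · ·
    · · · · ·
    · · · · ·

Final: [[1,1],[2,1],[3,1],[2,2],[3,2],[3,3],[3,4]]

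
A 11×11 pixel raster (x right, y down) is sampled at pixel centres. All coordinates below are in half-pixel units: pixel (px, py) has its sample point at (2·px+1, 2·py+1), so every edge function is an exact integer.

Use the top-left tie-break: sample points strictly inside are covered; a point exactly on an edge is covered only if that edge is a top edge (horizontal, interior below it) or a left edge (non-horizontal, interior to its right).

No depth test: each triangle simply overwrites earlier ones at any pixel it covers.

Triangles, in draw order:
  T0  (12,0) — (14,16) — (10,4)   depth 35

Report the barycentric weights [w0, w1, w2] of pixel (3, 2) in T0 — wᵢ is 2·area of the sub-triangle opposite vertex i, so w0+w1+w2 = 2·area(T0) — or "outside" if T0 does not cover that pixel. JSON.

T0:
  2·area = 40
  edge (12, 0)→(14, 16): d=(2,16) right/bottom  bias=-1
  edge (14, 16)→(10, 4): d=(-4,-12) top-left  bias=+0
  edge (10, 4)→(12, 0): d=(2,-4) top-left  bias=+0
    (4,0)@(9, 1): e=[50,0,-10] → ·  [on edge]
    (5,1)@(11, 3): e=[22,16,2] → #
    (6,1)@(13, 3): e=[-10,40,10] → ·
    (5,2)@(11, 5): e=[26,8,6] → #
    (6,2)@(13, 5): e=[-6,32,14] → ·
    (5,3)@(11, 7): e=[30,0,10] → #  [on edge]
    (6,3)@(13, 7): e=[-2,24,18] → ·
    (5,4)@(11, 9): e=[34,-8,14] → ·
    (6,4)@(13, 9): e=[2,16,22] → #
    (7,4)@(15, 9): e=[-30,40,30] → ·
    (6,5)@(13, 11): e=[6,8,26] → #
    (7,5)@(15, 11): e=[-26,32,34] → ·
    (6,6)@(13, 13): e=[10,0,30] → #  [on edge]
    (7,9)@(15, 19): e=[-10,0,50] → ·  [on edge]
  covered (6 px):
    · · · · · · · · · · ·
    · · · · · # · · · · ·
    · · · · · # · · · · ·
    · · · · · # · · · · ·
    · · · · · · # · · · ·
    · · · · · · # · · · ·
    · · · · · · # · · · ·
    · · · · · · · · · · ·
    · · · · · · · · · · ·
    · · · · · · · · · · ·
    · · · · · · · · · · ·

Final: "outside"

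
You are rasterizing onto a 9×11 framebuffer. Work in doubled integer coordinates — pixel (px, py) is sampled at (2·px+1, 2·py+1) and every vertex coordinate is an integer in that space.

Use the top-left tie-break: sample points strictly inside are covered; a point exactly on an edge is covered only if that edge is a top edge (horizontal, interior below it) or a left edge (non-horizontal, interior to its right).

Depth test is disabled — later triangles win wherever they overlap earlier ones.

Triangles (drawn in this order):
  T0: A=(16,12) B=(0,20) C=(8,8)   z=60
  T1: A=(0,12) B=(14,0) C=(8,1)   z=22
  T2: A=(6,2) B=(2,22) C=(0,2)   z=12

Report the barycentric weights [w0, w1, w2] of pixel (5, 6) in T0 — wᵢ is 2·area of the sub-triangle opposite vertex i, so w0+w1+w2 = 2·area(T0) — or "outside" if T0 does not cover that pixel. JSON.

T0:
  2·area = 128
  edge (16, 12)→(0, 20): d=(-16,8) right/bottom  bias=-1
  edge (0, 20)→(8, 8): d=(8,-12) top-left  bias=+0
  edge (8, 8)→(16, 12): d=(8,4) right/bottom  bias=-1
    (4,4)@(9, 9): e=[104,20,4] → █
    (5,4)@(11, 9): e=[88,44,-4] → ·
    (3,5)@(7, 11): e=[88,12,28] → █
    (5,5)@(11, 11): e=[56,60,12] → █
    (6,5)@(13, 11): e=[40,84,4] → █
    (7,5)@(15, 11): e=[24,108,-4] → ·
    (2,6)@(5, 13): e=[72,4,52] → █
    (7,6)@(15, 13): e=[-8,124,12] → ·
    (2,7)@(5, 15): e=[40,20,68] → █
    (5,7)@(11, 15): e=[-8,92,44] → ·
    (6,7)@(13, 15): e=[-24,116,36] → ·
    (1,8)@(3, 17): e=[24,12,92] → █
  covered (16 px):
    · · · · · · · · ·
    · · · · · · · · ·
    · · · · · · · · ·
    · · · · · · · · ·
    · · · · █ · · · ·
    · · · █ █ █ █ · ·
    · · █ █ █ █ █ · ·
    · · █ █ █ · · · ·
    · █ █ · · · · · ·
    █ · · · · · · · ·
    · · · · · · · · ·
T1:
  2·area = 58  (B↔C swapped to make it positive)
  edge (0, 12)→(8, 1): d=(8,-11) top-left  bias=+0
  edge (8, 1)→(14, 0): d=(6,-1) top-left  bias=+0
  edge (14, 0)→(0, 12): d=(-14,12) right/bottom  bias=-1
    (4,0)@(9, 1): e=[11,1,46] → █
    (5,0)@(11, 1): e=[33,3,22] → █
    (6,0)@(13, 1): e=[55,5,-2] → ·
    (3,1)@(7, 3): e=[5,11,42] → █
    (5,1)@(11, 3): e=[49,15,-6] → ·
    (3,2)@(7, 5): e=[21,23,14] → █
    (4,2)@(9, 5): e=[43,25,-10] → ·
    (2,3)@(5, 7): e=[15,33,10] → █
    (3,3)@(7, 7): e=[37,35,-14] → ·
    (1,4)@(3, 9): e=[9,43,6] → █
    (2,4)@(5, 9): e=[31,45,-18] → ·
    (0,5)@(1, 11): e=[3,53,2] → █
  covered (8 px):
    · · · · █ █ · · ·
    · · · █ █ · · · ·
    · · · █ · · · · ·
    · · █ · · · · · ·
    · █ · · · · · · ·
    █ · · · · · · · ·
    · · · · · · · · ·
    · · · · · · · · ·
    · · · · · · · · ·
    · · · · · · · · ·
    · · · · · · · · ·
T2:
  2·area = 120
  edge (6, 2)→(2, 22): d=(-4,20) right/bottom  bias=-1
  edge (2, 22)→(0, 2): d=(-2,-20) top-left  bias=+0
  edge (0, 2)→(6, 2): d=(6,0) top-left  bias=+0
    (0,1)@(1, 3): e=[96,18,6] → █
    (1,1)@(3, 3): e=[56,58,6] → █
    (2,1)@(5, 3): e=[16,98,6] → █
    (3,1)@(7, 3): e=[-24,138,6] → ·
    (0,2)@(1, 5): e=[88,14,18] → █
    (3,2)@(7, 5): e=[-32,134,18] → ·
    (0,3)@(1, 7): e=[80,10,30] → █
    (2,3)@(5, 7): e=[0,90,30] → ·  [on edge]
    (0,4)@(1, 9): e=[72,6,42] → █
    (2,4)@(5, 9): e=[-8,86,42] → ·
    (0,5)@(1, 11): e=[64,2,54] → █
    (2,5)@(5, 11): e=[-16,82,54] → ·
    (1,8)@(3, 17): e=[0,30,90] → ·  [on edge]
  covered (14 px):
    · · · · · · · · ·
    █ █ █ · · · · · ·
    █ █ █ · · · · · ·
    █ █ · · · · · · ·
    █ █ · · · · · · ·
    █ █ · · · · · · ·
    · █ · · · · · · ·
    · █ · · · · · · ·
    · · · · · · · · ·
    · · · · · · · · ·
    · · · · · · · · ·

Result: [76,28,24]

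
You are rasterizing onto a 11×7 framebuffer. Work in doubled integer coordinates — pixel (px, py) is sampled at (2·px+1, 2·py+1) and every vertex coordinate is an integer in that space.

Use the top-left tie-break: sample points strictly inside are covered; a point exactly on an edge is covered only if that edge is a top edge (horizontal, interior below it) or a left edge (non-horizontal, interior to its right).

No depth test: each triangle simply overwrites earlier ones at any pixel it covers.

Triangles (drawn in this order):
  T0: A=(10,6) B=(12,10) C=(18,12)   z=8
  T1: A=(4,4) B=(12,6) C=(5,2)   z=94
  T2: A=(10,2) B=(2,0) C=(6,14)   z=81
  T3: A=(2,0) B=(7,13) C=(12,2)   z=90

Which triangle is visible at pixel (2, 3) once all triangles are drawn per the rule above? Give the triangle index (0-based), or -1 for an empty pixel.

T0:
  2·area = 20  (B↔C swapped to make it positive)
  edge (10, 6)→(18, 12): d=(8,6) right/bottom  bias=-1
  edge (18, 12)→(12, 10): d=(-6,-2) top-left  bias=+0
  edge (12, 10)→(10, 6): d=(-2,-4) top-left  bias=+0
    (1,3)@(3, 7): e=[50,0,-30] → ·  [on edge]
    (5,3)@(11, 7): e=[2,16,2] → █
    (6,3)@(13, 7): e=[-10,20,10] → ·
    (4,4)@(9, 9): e=[30,0,-10] → ·  [on edge]
    (5,4)@(11, 9): e=[18,4,-2] → ·
    (6,4)@(13, 9): e=[6,8,6] → █
    (7,4)@(15, 9): e=[-6,12,14] → ·
    (6,5)@(13, 11): e=[22,-4,2] → ·
    (7,5)@(15, 11): e=[10,0,10] → █  [on edge]
    (8,5)@(17, 11): e=[-2,4,18] → ·
    (7,6)@(15, 13): e=[26,-12,6] → ·
    (10,6)@(21, 13): e=[-10,0,30] → ·  [on edge]
  covered (3 px):
    · · · · · · · · · · ·
    · · · · · · · · · · ·
    · · · · · · · · · · ·
    · · · · · █ · · · · ·
    · · · · · · █ · · · ·
    · · · · · · · █ · · ·
    · · · · · · · · · · ·
T1:
  2·area = 18  (B↔C swapped to make it positive)
  edge (4, 4)→(5, 2): d=(1,-2) top-left  bias=+0
  edge (5, 2)→(12, 6): d=(7,4) right/bottom  bias=-1
  edge (12, 6)→(4, 4): d=(-8,-2) top-left  bias=+0
    (2,1)@(5, 3): e=[1,7,10] → █
    (3,1)@(7, 3): e=[5,-1,14] → ·
    (2,2)@(5, 5): e=[3,21,-6] → ·
    (4,2)@(9, 5): e=[11,5,2] → █
    (5,2)@(11, 5): e=[15,-3,6] → ·
    (4,3)@(9, 7): e=[13,19,-14] → ·
  covered (2 px):
    · · · · · · · · · · ·
    · · █ · · · · · · · ·
    · · · · █ · · · · · ·
    · · · · · · · · · · ·
    · · · · · · · · · · ·
    · · · · · · · · · · ·
    · · · · · · · · · · ·
T2:
  2·area = 104  (B↔C swapped to make it positive)
  edge (10, 2)→(6, 14): d=(-4,12) right/bottom  bias=-1
  edge (6, 14)→(2, 0): d=(-4,-14) top-left  bias=+0
  edge (2, 0)→(10, 2): d=(8,2) right/bottom  bias=-1
    (1,0)@(3, 1): e=[88,10,6] → █
    (2,0)@(5, 1): e=[64,38,2] → █
    (3,0)@(7, 1): e=[40,66,-2] → ·
    (1,1)@(3, 3): e=[80,2,22] → █
    (3,1)@(7, 3): e=[32,58,14] → █
    (4,1)@(9, 3): e=[8,86,10] → █
    (5,1)@(11, 3): e=[-16,114,6] → ·
    (1,2)@(3, 5): e=[72,-6,38] → ·
    (2,2)@(5, 5): e=[48,22,34] → █
    (4,2)@(9, 5): e=[0,78,26] → ·  [on edge]
    (2,3)@(5, 7): e=[40,14,50] → █
    (4,3)@(9, 7): e=[-8,70,42] → ·
    (3,5)@(7, 11): e=[0,26,78] → ·  [on edge]
  covered (12 px):
    · █ █ · · · · · · · ·
    · █ █ █ █ · · · · · ·
    · · █ █ · · · · · · ·
    · · █ █ · · · · · · ·
    · · █ █ · · · · · · ·
    · · · · · · · · · · ·
    · · · · · · · · · · ·
T3:
  2·area = 120  (B↔C swapped to make it positive)
  edge (2, 0)→(12, 2): d=(10,2) right/bottom  bias=-1
  edge (12, 2)→(7, 13): d=(-5,11) right/bottom  bias=-1
  edge (7, 13)→(2, 0): d=(-5,-13) top-left  bias=+0
    (1,0)@(3, 1): e=[8,104,8] → █
    (2,0)@(5, 1): e=[4,82,34] → █
    (3,0)@(7, 1): e=[0,60,60] → ·  [on edge]
    (1,1)@(3, 3): e=[28,94,-2] → ·
    (2,1)@(5, 3): e=[24,72,24] → █
    (3,1)@(7, 3): e=[20,50,50] → █
    (4,1)@(9, 3): e=[16,28,76] → █
    (5,1)@(11, 3): e=[12,6,102] → █
    (6,1)@(13, 3): e=[8,-16,128] → ·
    (8,1)@(17, 3): e=[0,-60,180] → ·  [on edge]
    (2,2)@(5, 5): e=[44,62,14] → █
    (5,2)@(11, 5): e=[32,-4,92] → ·
    (3,6)@(7, 13): e=[120,0,0] → ·  [on edge]
  covered (14 px):
    · █ █ · · · · · · · ·
    · · █ █ █ █ · · · · ·
    · · █ █ █ · · · · · ·
    · · █ █ █ · · · · · ·
    · · · █ · · · · · · ·
    · · · █ · · · · · · ·
    · · · · · · · · · · ·

Z-buffer (winner per pixel, '.' = empty):
  . 3 3 . . . . . . . .
  . 2 3 3 3 3 . . . . .
  . . 3 3 3 . . . . . .
  . . 3 3 3 0 . . . . .
  . . 2 3 . . 0 . . . .
  . . . 3 . . . 0 . . .
  . . . . . . . . . . .

Answer: 3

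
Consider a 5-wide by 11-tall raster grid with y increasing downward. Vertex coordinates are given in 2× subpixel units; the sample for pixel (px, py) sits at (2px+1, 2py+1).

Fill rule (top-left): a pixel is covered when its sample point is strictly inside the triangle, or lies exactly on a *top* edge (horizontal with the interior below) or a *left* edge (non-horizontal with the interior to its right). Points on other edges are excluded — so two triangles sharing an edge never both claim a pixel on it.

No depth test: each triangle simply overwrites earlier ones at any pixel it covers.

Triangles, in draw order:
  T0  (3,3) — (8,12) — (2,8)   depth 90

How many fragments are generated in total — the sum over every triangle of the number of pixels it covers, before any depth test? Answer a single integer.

T0:
  2·area = 34
  edge (3, 3)→(8, 12): d=(5,9) right/bottom  bias=-1
  edge (8, 12)→(2, 8): d=(-6,-4) top-left  bias=+0
  edge (2, 8)→(3, 3): d=(1,-5) top-left  bias=+0
    (1,1)@(3, 3): e=[0,34,0] → ·  [on edge]
    (1,2)@(3, 5): e=[10,22,2] → #
    (2,2)@(5, 5): e=[-8,30,12] → ·
    (1,3)@(3, 7): e=[20,10,4] → #
    (2,3)@(5, 7): e=[2,18,14] → #
    (3,3)@(7, 7): e=[-16,26,24] → ·
    (1,4)@(3, 9): e=[30,-2,6] → ·
    (2,4)@(5, 9): e=[12,6,16] → #
    (3,4)@(7, 9): e=[-6,14,26] → ·
    (2,5)@(5, 11): e=[22,-6,18] → ·
    (3,5)@(7, 11): e=[4,2,28] → #
    (4,5)@(9, 11): e=[-14,10,38] → ·
    (0,6)@(1, 13): e=[68,-34,0] → ·  [on edge]
  covered (5 px):
    · · · · ·
    · · · · ·
    · # · · ·
    · # # · ·
    · · # · ·
    · · · # ·
    · · · · ·
    · · · · ·
    · · · · ·
    · · · · ·
    · · · · ·

Answer: 5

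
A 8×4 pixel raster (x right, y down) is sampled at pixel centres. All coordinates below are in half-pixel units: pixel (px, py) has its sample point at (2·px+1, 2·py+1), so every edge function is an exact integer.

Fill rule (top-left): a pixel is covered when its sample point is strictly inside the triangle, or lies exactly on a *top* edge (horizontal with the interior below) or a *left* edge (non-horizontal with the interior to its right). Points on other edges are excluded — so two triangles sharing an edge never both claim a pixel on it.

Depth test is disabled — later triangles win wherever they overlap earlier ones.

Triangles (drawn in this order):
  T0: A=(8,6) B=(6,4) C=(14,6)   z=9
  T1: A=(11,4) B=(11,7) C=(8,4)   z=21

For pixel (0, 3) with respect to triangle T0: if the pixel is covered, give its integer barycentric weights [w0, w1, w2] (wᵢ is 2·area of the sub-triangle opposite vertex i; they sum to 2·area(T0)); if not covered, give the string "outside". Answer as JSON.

T0:
  2·area = 12
  edge (8, 6)→(6, 4): d=(-2,-2) top-left  bias=+0
  edge (6, 4)→(14, 6): d=(8,2) right/bottom  bias=-1
  edge (14, 6)→(8, 6): d=(-6,0) right/bottom  bias=-1
    (1,0)@(3, 1): e=[0,-18,30] → .  [on edge]
    (2,1)@(5, 3): e=[0,-6,18] → .  [on edge]
    (3,2)@(7, 5): e=[0,6,6] → X  [on edge]
    (4,2)@(9, 5): e=[4,2,6] → X
    (5,2)@(11, 5): e=[8,-2,6] → .
    (3,3)@(7, 7): e=[-4,22,-6] → .
    (4,3)@(9, 7): e=[0,18,-6] → .  [on edge]
  covered (2 px):
    . . . . . . . .
    . . . . . . . .
    . . . X X . . .
    . . . . . . . .
T1:
  2·area = 9
  edge (11, 4)→(11, 7): d=(0,3) right/bottom  bias=-1
  edge (11, 7)→(8, 4): d=(-3,-3) top-left  bias=+0
  edge (8, 4)→(11, 4): d=(3,0) top-left  bias=+0
    (2,0)@(5, 1): e=[18,0,-9] → .  [on edge]
    (5,0)@(11, 1): e=[0,18,-9] → .  [on edge]
    (3,1)@(7, 3): e=[12,0,-3] → .  [on edge]
    (5,1)@(11, 3): e=[0,12,-3] → .  [on edge]
    (4,2)@(9, 5): e=[6,0,3] → X  [on edge]
    (5,2)@(11, 5): e=[0,6,3] → .  [on edge]
    (4,3)@(9, 7): e=[6,-6,9] → .
    (5,3)@(11, 7): e=[0,0,9] → .  [on edge]
  covered (1 px):
    . . . . . . . .
    . . . . . . . .
    . . . . X . . .
    . . . . . . . .

Final: "outside"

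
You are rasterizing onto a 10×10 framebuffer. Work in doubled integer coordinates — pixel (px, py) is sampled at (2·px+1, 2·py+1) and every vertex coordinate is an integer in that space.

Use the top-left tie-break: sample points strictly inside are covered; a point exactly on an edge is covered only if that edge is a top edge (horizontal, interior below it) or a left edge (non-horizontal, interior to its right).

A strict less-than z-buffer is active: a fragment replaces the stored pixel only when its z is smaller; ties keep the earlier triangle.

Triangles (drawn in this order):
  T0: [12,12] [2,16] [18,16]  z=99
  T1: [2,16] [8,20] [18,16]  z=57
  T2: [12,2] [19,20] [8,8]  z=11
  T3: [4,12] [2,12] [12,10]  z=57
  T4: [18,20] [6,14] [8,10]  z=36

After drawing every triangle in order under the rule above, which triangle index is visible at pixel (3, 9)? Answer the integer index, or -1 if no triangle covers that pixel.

T0:
  2·area = 64  (B↔C swapped to make it positive)
  edge (12, 12)→(18, 16): d=(6,4) right/bottom  bias=-1
  edge (18, 16)→(2, 16): d=(-16,0) right/bottom  bias=-1
  edge (2, 16)→(12, 12): d=(10,-4) top-left  bias=+0
    (5,6)@(11, 13): e=[10,48,6] → X
    (6,6)@(13, 13): e=[2,48,14] → X
    (7,6)@(15, 13): e=[-6,48,22] → .
    (2,7)@(5, 15): e=[46,16,2] → X
    (3,7)@(7, 15): e=[38,16,10] → X
    (4,7)@(9, 15): e=[30,16,18] → X
    (7,7)@(15, 15): e=[6,16,42] → X
    (8,7)@(17, 15): e=[-2,16,50] → .
    (2,8)@(5, 17): e=[58,-16,22] → .
    (3,8)@(7, 17): e=[50,-16,30] → .
    (4,8)@(9, 17): e=[42,-16,38] → .
    (5,8)@(11, 17): e=[34,-16,46] → .
  covered (8 px):
    . . . . . . . . . .
    . . . . . . . . . .
    . . . . . . . . . .
    . . . . . . . . . .
    . . . . . . . . . .
    . . . . . . . . . .
    . . . . . X X . . .
    . . X X X X X X . .
    . . . . . . . . . .
    . . . . . . . . . .
T1:
  2·area = 64  (B↔C swapped to make it positive)
  edge (2, 16)→(18, 16): d=(16,0) top-left  bias=+0
  edge (18, 16)→(8, 20): d=(-10,4) right/bottom  bias=-1
  edge (8, 20)→(2, 16): d=(-6,-4) top-left  bias=+0
    (2,8)@(5, 17): e=[16,42,6] → X
    (3,8)@(7, 17): e=[16,34,14] → X
    (4,8)@(9, 17): e=[16,26,22] → X
    (5,8)@(11, 17): e=[16,18,30] → X
    (6,8)@(13, 17): e=[16,10,38] → X
    (7,8)@(15, 17): e=[16,2,46] → X
    (8,8)@(17, 17): e=[16,-6,54] → .
    (2,9)@(5, 19): e=[48,22,-6] → .
    (3,9)@(7, 19): e=[48,14,2] → X
    (5,9)@(11, 19): e=[48,-2,18] → .
    (6,9)@(13, 19): e=[48,-10,26] → .
    (7,9)@(15, 19): e=[48,-18,34] → .
  covered (8 px):
    . . . . . . . . . .
    . . . . . . . . . .
    . . . . . . . . . .
    . . . . . . . . . .
    . . . . . . . . . .
    . . . . . . . . . .
    . . . . . . . . . .
    . . . . . . . . . .
    . . X X X X X X . .
    . . . X X . . . . .
T2:
  2·area = 114
  edge (12, 2)→(19, 20): d=(7,18) right/bottom  bias=-1
  edge (19, 20)→(8, 8): d=(-11,-12) top-left  bias=+0
  edge (8, 8)→(12, 2): d=(4,-6) top-left  bias=+0
    (5,2)@(11, 5): e=[39,69,6] → X
    (6,2)@(13, 5): e=[3,93,18] → X
    (7,2)@(15, 5): e=[-33,117,30] → .
    (4,3)@(9, 7): e=[89,23,2] → X
    (7,3)@(15, 7): e=[-19,95,38] → .
    (4,4)@(9, 9): e=[103,1,10] → X
    (7,4)@(15, 9): e=[-5,73,46] → .
    (4,5)@(9, 11): e=[117,-21,18] → .
    (5,5)@(11, 11): e=[81,3,30] → X
    (7,5)@(15, 11): e=[9,51,54] → X
    (8,5)@(17, 11): e=[-27,75,66] → .
    (5,6)@(11, 13): e=[95,-19,38] → .
  covered (16 px):
    . . . . . . . . . .
    . . . . . . . . . .
    . . . . . X X . . .
    . . . . X X X . . .
    . . . . X X X . . .
    . . . . . X X X . .
    . . . . . . X X . .
    . . . . . . . X X .
    . . . . . . . . X .
    . . . . . . . . . .
T3:
  2·area = 4
  edge (4, 12)→(2, 12): d=(-2,0) right/bottom  bias=-1
  edge (2, 12)→(12, 10): d=(10,-2) top-left  bias=+0
  edge (12, 10)→(4, 12): d=(-8,2) right/bottom  bias=-1
    (8,4)@(17, 9): e=[6,0,-2] → .  [on edge]
    (3,5)@(7, 11): e=[2,0,2] → X  [on edge]
    (4,5)@(9, 11): e=[2,4,-2] → .
    (3,6)@(7, 13): e=[-2,20,-14] → .
  covered (1 px):
    . . . . . . . . . .
    . . . . . . . . . .
    . . . . . . . . . .
    . . . . . . . . . .
    . . . . . . . . . .
    . . . X . . . . . .
    . . . . . . . . . .
    . . . . . . . . . .
    . . . . . . . . . .
    . . . . . . . . . .
T4:
  2·area = 60
  edge (18, 20)→(6, 14): d=(-12,-6) top-left  bias=+0
  edge (6, 14)→(8, 10): d=(2,-4) top-left  bias=+0
  edge (8, 10)→(18, 20): d=(10,10) right/bottom  bias=-1
    (0,1)@(1, 3): e=[102,-42,0] → .  [on edge]
    (1,2)@(3, 5): e=[90,-30,0] → .  [on edge]
    (2,3)@(5, 7): e=[78,-18,0] → .  [on edge]
    (3,4)@(7, 9): e=[66,-6,0] → .  [on edge]
    (4,5)@(9, 11): e=[54,6,0] → .  [on edge]
    (3,6)@(7, 13): e=[18,2,40] → X
    (4,6)@(9, 13): e=[30,10,20] → X
    (5,6)@(11, 13): e=[42,18,0] → .  [on edge]
    (3,7)@(7, 15): e=[-6,6,60] → .
    (4,7)@(9, 15): e=[6,14,40] → X
    (5,7)@(11, 15): e=[18,22,20] → X
    (6,7)@(13, 15): e=[30,30,0] → .  [on edge]
    (7,8)@(15, 17): e=[18,42,0] → .  [on edge]
    (8,9)@(17, 19): e=[6,54,0] → .  [on edge]
  covered (5 px):
    . . . . . . . . . .
    . . . . . . . . . .
    . . . . . . . . . .
    . . . . . . . . . .
    . . . . . . . . . .
    . . . . . . . . . .
    . . . X X . . . . .
    . . . . X X . . . .
    . . . . . . X . . .
    . . . . . . . . . .

Z-buffer (winner per pixel, '.' = empty):
  . . . . . . . . . .
  . . . . . . . . . .
  . . . . . 2 2 . . .
  . . . . 2 2 2 . . .
  . . . . 2 2 2 . . .
  . . . 3 . 2 2 2 . .
  . . . 4 4 0 2 2 . .
  . . 0 0 4 4 0 2 2 .
  . . 1 1 1 1 4 1 2 .
  . . . 1 1 . . . . .

Final: 1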